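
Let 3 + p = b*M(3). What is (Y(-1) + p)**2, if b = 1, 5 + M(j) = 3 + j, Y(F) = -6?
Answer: 64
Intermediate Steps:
M(j) = -2 + j (M(j) = -5 + (3 + j) = -2 + j)
p = -2 (p = -3 + 1*(-2 + 3) = -3 + 1*1 = -3 + 1 = -2)
(Y(-1) + p)**2 = (-6 - 2)**2 = (-8)**2 = 64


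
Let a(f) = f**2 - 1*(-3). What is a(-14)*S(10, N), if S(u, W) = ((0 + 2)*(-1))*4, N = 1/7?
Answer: -1592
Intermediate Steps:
N = 1/7 ≈ 0.14286
a(f) = 3 + f**2 (a(f) = f**2 + 3 = 3 + f**2)
S(u, W) = -8 (S(u, W) = (2*(-1))*4 = -2*4 = -8)
a(-14)*S(10, N) = (3 + (-14)**2)*(-8) = (3 + 196)*(-8) = 199*(-8) = -1592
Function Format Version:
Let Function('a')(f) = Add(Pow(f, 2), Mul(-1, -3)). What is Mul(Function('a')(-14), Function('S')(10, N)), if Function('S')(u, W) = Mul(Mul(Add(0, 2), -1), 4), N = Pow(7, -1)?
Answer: -1592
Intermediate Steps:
N = Rational(1, 7) ≈ 0.14286
Function('a')(f) = Add(3, Pow(f, 2)) (Function('a')(f) = Add(Pow(f, 2), 3) = Add(3, Pow(f, 2)))
Function('S')(u, W) = -8 (Function('S')(u, W) = Mul(Mul(2, -1), 4) = Mul(-2, 4) = -8)
Mul(Function('a')(-14), Function('S')(10, N)) = Mul(Add(3, Pow(-14, 2)), -8) = Mul(Add(3, 196), -8) = Mul(199, -8) = -1592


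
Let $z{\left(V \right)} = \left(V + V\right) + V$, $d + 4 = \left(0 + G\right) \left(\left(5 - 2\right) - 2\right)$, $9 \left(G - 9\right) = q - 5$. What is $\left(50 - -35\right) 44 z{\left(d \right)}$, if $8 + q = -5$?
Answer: $33660$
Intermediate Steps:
$q = -13$ ($q = -8 - 5 = -13$)
$G = 7$ ($G = 9 + \frac{-13 - 5}{9} = 9 + \frac{1}{9} \left(-18\right) = 9 - 2 = 7$)
$d = 3$ ($d = -4 + \left(0 + 7\right) \left(\left(5 - 2\right) - 2\right) = -4 + 7 \left(3 - 2\right) = -4 + 7 \cdot 1 = -4 + 7 = 3$)
$z{\left(V \right)} = 3 V$ ($z{\left(V \right)} = 2 V + V = 3 V$)
$\left(50 - -35\right) 44 z{\left(d \right)} = \left(50 - -35\right) 44 \cdot 3 \cdot 3 = \left(50 + 35\right) 44 \cdot 9 = 85 \cdot 44 \cdot 9 = 3740 \cdot 9 = 33660$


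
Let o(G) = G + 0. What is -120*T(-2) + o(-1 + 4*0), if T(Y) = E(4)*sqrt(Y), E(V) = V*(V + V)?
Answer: -1 - 3840*I*sqrt(2) ≈ -1.0 - 5430.6*I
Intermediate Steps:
E(V) = 2*V**2 (E(V) = V*(2*V) = 2*V**2)
T(Y) = 32*sqrt(Y) (T(Y) = (2*4**2)*sqrt(Y) = (2*16)*sqrt(Y) = 32*sqrt(Y))
o(G) = G
-120*T(-2) + o(-1 + 4*0) = -3840*sqrt(-2) + (-1 + 4*0) = -3840*I*sqrt(2) + (-1 + 0) = -3840*I*sqrt(2) - 1 = -1 - 3840*I*sqrt(2)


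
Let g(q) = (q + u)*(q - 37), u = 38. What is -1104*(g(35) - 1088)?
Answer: 1362336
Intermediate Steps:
g(q) = (-37 + q)*(38 + q) (g(q) = (q + 38)*(q - 37) = (38 + q)*(-37 + q) = (-37 + q)*(38 + q))
-1104*(g(35) - 1088) = -1104*((-1406 + 35 + 35²) - 1088) = -1104*((-1406 + 35 + 1225) - 1088) = -1104*(-146 - 1088) = -1104*(-1234) = 1362336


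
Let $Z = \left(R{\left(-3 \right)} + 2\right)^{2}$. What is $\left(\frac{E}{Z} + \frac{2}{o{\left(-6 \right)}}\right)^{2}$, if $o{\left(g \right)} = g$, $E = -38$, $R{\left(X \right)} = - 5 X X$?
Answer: $\frac{3853369}{30769209} \approx 0.12523$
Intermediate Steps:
$R{\left(X \right)} = - 5 X^{2}$
$Z = 1849$ ($Z = \left(- 5 \left(-3\right)^{2} + 2\right)^{2} = \left(\left(-5\right) 9 + 2\right)^{2} = \left(-45 + 2\right)^{2} = \left(-43\right)^{2} = 1849$)
$\left(\frac{E}{Z} + \frac{2}{o{\left(-6 \right)}}\right)^{2} = \left(- \frac{38}{1849} + \frac{2}{-6}\right)^{2} = \left(\left(-38\right) \frac{1}{1849} + 2 \left(- \frac{1}{6}\right)\right)^{2} = \left(- \frac{38}{1849} - \frac{1}{3}\right)^{2} = \left(- \frac{1963}{5547}\right)^{2} = \frac{3853369}{30769209}$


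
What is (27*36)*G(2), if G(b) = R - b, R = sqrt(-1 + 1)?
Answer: -1944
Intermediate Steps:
R = 0 (R = sqrt(0) = 0)
G(b) = -b (G(b) = 0 - b = -b)
(27*36)*G(2) = (27*36)*(-1*2) = 972*(-2) = -1944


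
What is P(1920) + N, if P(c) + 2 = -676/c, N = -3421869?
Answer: -1642498249/480 ≈ -3.4219e+6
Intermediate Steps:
P(c) = -2 - 676/c
P(1920) + N = (-2 - 676/1920) - 3421869 = (-2 - 676*1/1920) - 3421869 = (-2 - 169/480) - 3421869 = -1129/480 - 3421869 = -1642498249/480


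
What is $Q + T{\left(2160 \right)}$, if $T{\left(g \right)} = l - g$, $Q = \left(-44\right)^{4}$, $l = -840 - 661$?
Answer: $3744435$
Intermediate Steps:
$l = -1501$ ($l = -840 - 661 = -1501$)
$Q = 3748096$
$T{\left(g \right)} = -1501 - g$
$Q + T{\left(2160 \right)} = 3748096 - 3661 = 3744435$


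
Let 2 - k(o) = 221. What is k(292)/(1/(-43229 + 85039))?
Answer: -9156390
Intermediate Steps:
k(o) = -219 (k(o) = 2 - 1*221 = 2 - 221 = -219)
k(292)/(1/(-43229 + 85039)) = -219/(1/(-43229 + 85039)) = -219/(1/41810) = -219/1/41810 = -219*41810 = -9156390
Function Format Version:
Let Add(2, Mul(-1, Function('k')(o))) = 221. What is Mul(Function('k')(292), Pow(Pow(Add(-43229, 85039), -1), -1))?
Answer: -9156390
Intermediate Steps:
Function('k')(o) = -219 (Function('k')(o) = Add(2, Mul(-1, 221)) = Add(2, -221) = -219)
Mul(Function('k')(292), Pow(Pow(Add(-43229, 85039), -1), -1)) = Mul(-219, Pow(Pow(Add(-43229, 85039), -1), -1)) = Mul(-219, Pow(Pow(41810, -1), -1)) = Mul(-219, Pow(Rational(1, 41810), -1)) = Mul(-219, 41810) = -9156390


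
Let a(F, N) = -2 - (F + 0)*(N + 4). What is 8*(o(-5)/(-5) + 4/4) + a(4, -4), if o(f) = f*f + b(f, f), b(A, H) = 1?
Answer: -178/5 ≈ -35.600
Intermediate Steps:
a(F, N) = -2 - F*(4 + N)
o(f) = 1 + f² (o(f) = f*f + 1 = f² + 1 = 1 + f²)
8*(o(-5)/(-5) + 4/4) + a(4, -4) = 8*((1 + (-5)²)/(-5) + 4/4) + (-2 - 4*4 - 1*4*(-4)) = 8*((1 + 25)*(-⅕) + 4*(¼)) + (-2 - 16 + 16) = 8*(26*(-⅕) + 1) - 2 = 8*(-26/5 + 1) - 2 = 8*(-21/5) - 2 = -168/5 - 2 = -178/5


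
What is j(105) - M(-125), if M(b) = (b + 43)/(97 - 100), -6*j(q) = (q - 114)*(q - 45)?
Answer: 188/3 ≈ 62.667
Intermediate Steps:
j(q) = -(-114 + q)*(-45 + q)/6 (j(q) = -(q - 114)*(q - 45)/6 = -(-114 + q)*(-45 + q)/6)
M(b) = -43/3 - b/3 (M(b) = (43 + b)/(-3) = (43 + b)*(-⅓) = -43/3 - b/3)
j(105) - M(-125) = (-855 - ⅙*105² + (53/2)*105) - (-43/3 - ⅓*(-125)) = (-855 - ⅙*11025 + 5565/2) - (-43/3 + 125/3) = (-855 - 3675/2 + 5565/2) - 1*82/3 = 90 - 82/3 = 188/3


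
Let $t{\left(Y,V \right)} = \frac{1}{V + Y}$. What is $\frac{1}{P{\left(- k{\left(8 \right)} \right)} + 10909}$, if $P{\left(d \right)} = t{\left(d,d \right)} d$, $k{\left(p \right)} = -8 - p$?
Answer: $\frac{2}{21819} \approx 9.1663 \cdot 10^{-5}$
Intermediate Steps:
$P{\left(d \right)} = \frac{1}{2}$ ($P{\left(d \right)} = \frac{d}{d + d} = \frac{d}{2 d} = \frac{1}{2 d} d = \frac{1}{2}$)
$\frac{1}{P{\left(- k{\left(8 \right)} \right)} + 10909} = \frac{1}{\frac{1}{2} + 10909} = \frac{1}{\frac{21819}{2}} = \frac{2}{21819}$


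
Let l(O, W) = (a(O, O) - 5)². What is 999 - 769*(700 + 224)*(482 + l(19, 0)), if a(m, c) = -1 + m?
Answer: -462570957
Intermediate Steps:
l(O, W) = (-6 + O)² (l(O, W) = ((-1 + O) - 5)² = (-6 + O)²)
999 - 769*(700 + 224)*(482 + l(19, 0)) = 999 - 769*(700 + 224)*(482 + (-6 + 19)²) = 999 - 710556*(482 + 13²) = 999 - 710556*(482 + 169) = 999 - 710556*651 = 999 - 769*601524 = 999 - 462571956 = -462570957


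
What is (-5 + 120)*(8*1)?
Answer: 920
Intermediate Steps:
(-5 + 120)*(8*1) = 115*8 = 920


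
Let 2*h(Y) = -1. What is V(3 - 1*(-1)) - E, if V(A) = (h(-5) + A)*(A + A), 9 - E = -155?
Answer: -136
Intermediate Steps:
E = 164 (E = 9 - 1*(-155) = 9 + 155 = 164)
h(Y) = -1/2 (h(Y) = (1/2)*(-1) = -1/2)
V(A) = 2*A*(-1/2 + A) (V(A) = (-1/2 + A)*(A + A) = (-1/2 + A)*(2*A) = 2*A*(-1/2 + A))
V(3 - 1*(-1)) - E = (3 - 1*(-1))*(-1 + 2*(3 - 1*(-1))) - 1*164 = (3 + 1)*(-1 + 2*(3 + 1)) - 164 = 4*(-1 + 2*4) - 164 = 4*(-1 + 8) - 164 = 4*7 - 164 = 28 - 164 = -136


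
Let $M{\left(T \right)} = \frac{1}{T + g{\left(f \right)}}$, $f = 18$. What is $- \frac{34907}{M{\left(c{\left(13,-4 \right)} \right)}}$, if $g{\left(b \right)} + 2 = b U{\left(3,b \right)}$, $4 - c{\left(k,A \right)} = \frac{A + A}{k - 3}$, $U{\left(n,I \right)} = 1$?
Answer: $- \frac{3630328}{5} \approx -7.2607 \cdot 10^{5}$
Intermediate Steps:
$c{\left(k,A \right)} = 4 - \frac{2 A}{-3 + k}$ ($c{\left(k,A \right)} = 4 - \frac{A + A}{k - 3} = 4 - \frac{2 A}{-3 + k}$)
$g{\left(b \right)} = -2 + b$ ($g{\left(b \right)} = -2 + b 1 = -2 + b$)
$M{\left(T \right)} = \frac{1}{16 + T}$ ($M{\left(T \right)} = \frac{1}{T + \left(-2 + 18\right)} = \frac{1}{T + 16} = \frac{1}{16 + T}$)
$- \frac{34907}{M{\left(c{\left(13,-4 \right)} \right)}} = - \frac{34907}{\frac{1}{16 + \frac{2 \left(-6 - -4 + 2 \cdot 13\right)}{-3 + 13}}} = - \frac{34907}{\frac{1}{16 + \frac{2 \left(-6 + 4 + 26\right)}{10}}} = - \frac{34907}{\frac{1}{16 + 2 \cdot \frac{1}{10} \cdot 24}} = - \frac{34907}{\frac{1}{16 + \frac{24}{5}}} = - \frac{34907}{\frac{1}{\frac{104}{5}}} = - \frac{34907}{\frac{5}{104}} = \left(-34907\right) \frac{104}{5} = - \frac{3630328}{5}$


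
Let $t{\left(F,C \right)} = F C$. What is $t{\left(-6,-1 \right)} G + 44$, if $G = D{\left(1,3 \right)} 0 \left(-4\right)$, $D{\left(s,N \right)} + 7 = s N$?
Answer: $44$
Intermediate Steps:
$t{\left(F,C \right)} = C F$
$D{\left(s,N \right)} = -7 + N s$ ($D{\left(s,N \right)} = -7 + s N = -7 + N s$)
$G = 0$ ($G = \left(-7 + 3 \cdot 1\right) 0 \left(-4\right) = \left(-7 + 3\right) 0 \left(-4\right) = \left(-4\right) 0 \left(-4\right) = 0 \left(-4\right) = 0$)
$t{\left(-6,-1 \right)} G + 44 = \left(-1\right) \left(-6\right) 0 + 44 = 6 \cdot 0 + 44 = 0 + 44 = 44$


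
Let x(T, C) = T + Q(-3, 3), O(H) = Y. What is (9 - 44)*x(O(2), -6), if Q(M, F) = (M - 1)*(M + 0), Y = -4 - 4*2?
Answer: 0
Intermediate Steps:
Y = -12 (Y = -4 - 8 = -12)
O(H) = -12
Q(M, F) = M*(-1 + M) (Q(M, F) = (-1 + M)*M = M*(-1 + M))
x(T, C) = 12 + T (x(T, C) = T - 3*(-1 - 3) = T - 3*(-4) = T + 12 = 12 + T)
(9 - 44)*x(O(2), -6) = (9 - 44)*(12 - 12) = -35*0 = 0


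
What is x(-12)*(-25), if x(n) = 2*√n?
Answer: -100*I*√3 ≈ -173.21*I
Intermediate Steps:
x(-12)*(-25) = (2*√(-12))*(-25) = (2*(2*I*√3))*(-25) = (4*I*√3)*(-25) = -100*I*√3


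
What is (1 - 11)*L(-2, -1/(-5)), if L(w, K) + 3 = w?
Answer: 50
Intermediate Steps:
L(w, K) = -3 + w
(1 - 11)*L(-2, -1/(-5)) = (1 - 11)*(-3 - 2) = -10*(-5) = 50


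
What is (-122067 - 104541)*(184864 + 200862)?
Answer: -87408597408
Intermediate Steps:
(-122067 - 104541)*(184864 + 200862) = -226608*385726 = -87408597408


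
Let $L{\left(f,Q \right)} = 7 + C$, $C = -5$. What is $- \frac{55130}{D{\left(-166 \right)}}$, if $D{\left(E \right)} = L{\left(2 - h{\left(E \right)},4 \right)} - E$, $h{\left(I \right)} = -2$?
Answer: $- \frac{27565}{84} \approx -328.15$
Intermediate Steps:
$L{\left(f,Q \right)} = 2$ ($L{\left(f,Q \right)} = 7 - 5 = 2$)
$D{\left(E \right)} = 2 - E$
$- \frac{55130}{D{\left(-166 \right)}} = - \frac{55130}{2 - -166} = - \frac{55130}{2 + 166} = - \frac{55130}{168} = \left(-55130\right) \frac{1}{168} = - \frac{27565}{84}$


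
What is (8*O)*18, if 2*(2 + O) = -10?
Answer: -1008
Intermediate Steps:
O = -7 (O = -2 + (½)*(-10) = -2 - 5 = -7)
(8*O)*18 = (8*(-7))*18 = -56*18 = -1008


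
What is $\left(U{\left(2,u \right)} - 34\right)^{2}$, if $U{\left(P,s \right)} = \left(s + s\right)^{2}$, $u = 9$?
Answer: $84100$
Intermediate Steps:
$U{\left(P,s \right)} = 4 s^{2}$ ($U{\left(P,s \right)} = \left(2 s\right)^{2} = 4 s^{2}$)
$\left(U{\left(2,u \right)} - 34\right)^{2} = \left(4 \cdot 9^{2} - 34\right)^{2} = \left(4 \cdot 81 - 34\right)^{2} = \left(324 - 34\right)^{2} = 290^{2} = 84100$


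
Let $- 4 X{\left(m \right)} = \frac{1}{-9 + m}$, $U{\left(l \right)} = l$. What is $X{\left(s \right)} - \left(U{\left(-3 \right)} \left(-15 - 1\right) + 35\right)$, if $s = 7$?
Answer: $- \frac{663}{8} \approx -82.875$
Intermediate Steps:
$X{\left(m \right)} = - \frac{1}{4 \left(-9 + m\right)}$
$X{\left(s \right)} - \left(U{\left(-3 \right)} \left(-15 - 1\right) + 35\right) = - \frac{1}{-36 + 4 \cdot 7} - \left(- 3 \left(-15 - 1\right) + 35\right) = - \frac{1}{-36 + 28} - \left(\left(-3\right) \left(-16\right) + 35\right) = - \frac{1}{-8} - \left(48 + 35\right) = \left(-1\right) \left(- \frac{1}{8}\right) - 83 = \frac{1}{8} - 83 = - \frac{663}{8}$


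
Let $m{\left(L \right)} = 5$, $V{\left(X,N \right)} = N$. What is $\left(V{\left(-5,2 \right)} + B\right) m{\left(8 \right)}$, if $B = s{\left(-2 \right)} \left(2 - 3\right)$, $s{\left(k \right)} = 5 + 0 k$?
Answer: $-15$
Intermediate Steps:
$s{\left(k \right)} = 5$ ($s{\left(k \right)} = 5 + 0 = 5$)
$B = -5$ ($B = 5 \left(2 - 3\right) = 5 \left(-1\right) = -5$)
$\left(V{\left(-5,2 \right)} + B\right) m{\left(8 \right)} = \left(2 - 5\right) 5 = \left(-3\right) 5 = -15$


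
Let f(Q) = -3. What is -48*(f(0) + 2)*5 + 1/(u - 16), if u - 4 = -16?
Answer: 6719/28 ≈ 239.96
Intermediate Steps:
u = -12 (u = 4 - 16 = -12)
-48*(f(0) + 2)*5 + 1/(u - 16) = -48*(-3 + 2)*5 + 1/(-12 - 16) = -(-48)*5 + 1/(-28) = -48*(-5) - 1/28 = 240 - 1/28 = 6719/28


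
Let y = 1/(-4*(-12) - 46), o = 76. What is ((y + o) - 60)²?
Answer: 1089/4 ≈ 272.25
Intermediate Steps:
y = ½ (y = 1/(48 - 46) = 1/2 = ½ ≈ 0.50000)
((y + o) - 60)² = ((½ + 76) - 60)² = (153/2 - 60)² = (33/2)² = 1089/4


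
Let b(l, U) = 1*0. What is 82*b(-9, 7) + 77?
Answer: 77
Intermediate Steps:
b(l, U) = 0
82*b(-9, 7) + 77 = 82*0 + 77 = 0 + 77 = 77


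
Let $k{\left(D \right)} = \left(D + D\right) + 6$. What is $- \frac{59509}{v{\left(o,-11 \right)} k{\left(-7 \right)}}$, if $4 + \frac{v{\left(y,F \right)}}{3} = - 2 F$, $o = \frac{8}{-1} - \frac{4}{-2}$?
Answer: $\frac{59509}{432} \approx 137.75$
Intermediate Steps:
$o = -6$ ($o = 8 \left(-1\right) - -2 = -8 + 2 = -6$)
$k{\left(D \right)} = 6 + 2 D$ ($k{\left(D \right)} = 2 D + 6 = 6 + 2 D$)
$v{\left(y,F \right)} = -12 - 6 F$ ($v{\left(y,F \right)} = -12 + 3 \left(- 2 F\right) = -12 - 6 F$)
$- \frac{59509}{v{\left(o,-11 \right)} k{\left(-7 \right)}} = - \frac{59509}{\left(-12 - -66\right) \left(6 + 2 \left(-7\right)\right)} = - \frac{59509}{\left(-12 + 66\right) \left(6 - 14\right)} = - \frac{59509}{54 \left(-8\right)} = - \frac{59509}{-432} = \left(-59509\right) \left(- \frac{1}{432}\right) = \frac{59509}{432}$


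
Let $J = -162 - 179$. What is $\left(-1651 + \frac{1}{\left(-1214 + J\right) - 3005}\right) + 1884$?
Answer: $\frac{1062479}{4560} \approx 233.0$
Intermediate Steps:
$J = -341$ ($J = -162 - 179 = -341$)
$\left(-1651 + \frac{1}{\left(-1214 + J\right) - 3005}\right) + 1884 = \left(-1651 + \frac{1}{\left(-1214 - 341\right) - 3005}\right) + 1884 = \left(-1651 + \frac{1}{-1555 - 3005}\right) + 1884 = \left(-1651 + \frac{1}{-4560}\right) + 1884 = \left(-1651 - \frac{1}{4560}\right) + 1884 = - \frac{7528561}{4560} + 1884 = \frac{1062479}{4560}$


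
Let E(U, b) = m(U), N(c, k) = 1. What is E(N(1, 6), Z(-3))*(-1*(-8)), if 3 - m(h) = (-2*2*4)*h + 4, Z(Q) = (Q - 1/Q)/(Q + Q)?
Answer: 120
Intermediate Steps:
Z(Q) = (Q - 1/Q)/(2*Q) (Z(Q) = (Q - 1/Q)/((2*Q)) = (Q - 1/Q)*(1/(2*Q)) = (Q - 1/Q)/(2*Q))
m(h) = -1 + 16*h (m(h) = 3 - ((-2*2*4)*h + 4) = 3 - ((-4*4)*h + 4) = 3 - (-16*h + 4) = 3 - (4 - 16*h) = 3 + (-4 + 16*h) = -1 + 16*h)
E(U, b) = -1 + 16*U
E(N(1, 6), Z(-3))*(-1*(-8)) = (-1 + 16*1)*(-1*(-8)) = (-1 + 16)*8 = 15*8 = 120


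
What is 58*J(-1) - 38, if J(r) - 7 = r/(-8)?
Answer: 1501/4 ≈ 375.25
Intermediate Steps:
J(r) = 7 - r/8 (J(r) = 7 + r/(-8) = 7 + r*(-⅛) = 7 - r/8)
58*J(-1) - 38 = 58*(7 - ⅛*(-1)) - 38 = 58*(7 + ⅛) - 38 = 58*(57/8) - 38 = 1653/4 - 38 = 1501/4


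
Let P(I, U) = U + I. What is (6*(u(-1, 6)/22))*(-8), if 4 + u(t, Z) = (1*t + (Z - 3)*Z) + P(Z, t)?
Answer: -432/11 ≈ -39.273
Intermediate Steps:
P(I, U) = I + U
u(t, Z) = -4 + Z + 2*t + Z*(-3 + Z) (u(t, Z) = -4 + ((1*t + (Z - 3)*Z) + (Z + t)) = -4 + ((t + (-3 + Z)*Z) + (Z + t)) = -4 + ((t + Z*(-3 + Z)) + (Z + t)) = -4 + (Z + 2*t + Z*(-3 + Z)) = -4 + Z + 2*t + Z*(-3 + Z))
(6*(u(-1, 6)/22))*(-8) = (6*((-4 + 6² - 2*6 + 2*(-1))/22))*(-8) = (6*((-4 + 36 - 12 - 2)*(1/22)))*(-8) = (6*(18*(1/22)))*(-8) = (6*(9/11))*(-8) = (54/11)*(-8) = -432/11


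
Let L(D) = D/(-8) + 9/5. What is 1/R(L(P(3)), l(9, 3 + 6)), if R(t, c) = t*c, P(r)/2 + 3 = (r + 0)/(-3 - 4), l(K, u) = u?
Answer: 35/837 ≈ 0.041816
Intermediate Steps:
P(r) = -6 - 2*r/7 (P(r) = -6 + 2*((r + 0)/(-3 - 4)) = -6 + 2*(r/(-7)) = -6 + 2*(r*(-⅐)) = -6 + 2*(-r/7) = -6 - 2*r/7)
L(D) = 9/5 - D/8 (L(D) = D*(-⅛) + 9*(⅕) = -D/8 + 9/5 = 9/5 - D/8)
R(t, c) = c*t
1/R(L(P(3)), l(9, 3 + 6)) = 1/((3 + 6)*(9/5 - (-6 - 2/7*3)/8)) = 1/(9*(9/5 - (-6 - 6/7)/8)) = 1/(9*(9/5 - ⅛*(-48/7))) = 1/(9*(9/5 + 6/7)) = 1/(9*(93/35)) = 1/(837/35) = 35/837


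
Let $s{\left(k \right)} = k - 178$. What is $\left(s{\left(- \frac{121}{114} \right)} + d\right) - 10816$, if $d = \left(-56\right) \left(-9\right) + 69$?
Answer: $- \frac{1188115}{114} \approx -10422.0$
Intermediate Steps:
$s{\left(k \right)} = -178 + k$
$d = 573$ ($d = 504 + 69 = 573$)
$\left(s{\left(- \frac{121}{114} \right)} + d\right) - 10816 = \left(\left(-178 - \frac{121}{114}\right) + 573\right) - 10816 = \left(- \frac{20413}{114} + 573\right) - 10816 = \frac{44909}{114} - 10816 = - \frac{1188115}{114}$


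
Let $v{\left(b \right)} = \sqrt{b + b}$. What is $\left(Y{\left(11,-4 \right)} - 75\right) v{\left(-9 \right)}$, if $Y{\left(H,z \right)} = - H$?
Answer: $- 258 i \sqrt{2} \approx - 364.87 i$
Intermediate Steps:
$v{\left(b \right)} = \sqrt{2} \sqrt{b}$ ($v{\left(b \right)} = \sqrt{2 b} = \sqrt{2} \sqrt{b}$)
$\left(Y{\left(11,-4 \right)} - 75\right) v{\left(-9 \right)} = \left(\left(-1\right) 11 - 75\right) \sqrt{2} \sqrt{-9} = \left(-11 - 75\right) \sqrt{2} \cdot 3 i = - 86 \cdot 3 i \sqrt{2} = - 258 i \sqrt{2}$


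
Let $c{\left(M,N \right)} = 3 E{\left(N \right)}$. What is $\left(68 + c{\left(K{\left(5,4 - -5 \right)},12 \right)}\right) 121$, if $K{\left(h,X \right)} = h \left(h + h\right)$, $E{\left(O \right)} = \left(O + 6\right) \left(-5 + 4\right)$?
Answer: $1694$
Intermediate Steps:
$E{\left(O \right)} = -6 - O$ ($E{\left(O \right)} = \left(6 + O\right) \left(-1\right) = -6 - O$)
$K{\left(h,X \right)} = 2 h^{2}$ ($K{\left(h,X \right)} = h 2 h = 2 h^{2}$)
$c{\left(M,N \right)} = -18 - 3 N$ ($c{\left(M,N \right)} = 3 \left(-6 - N\right) = -18 - 3 N$)
$\left(68 + c{\left(K{\left(5,4 - -5 \right)},12 \right)}\right) 121 = \left(68 - 54\right) 121 = 14 \cdot 121 = 1694$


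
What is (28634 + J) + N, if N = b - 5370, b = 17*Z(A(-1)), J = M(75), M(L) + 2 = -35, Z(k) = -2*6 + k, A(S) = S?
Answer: 23006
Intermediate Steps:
Z(k) = -12 + k
M(L) = -37 (M(L) = -2 - 35 = -37)
J = -37
b = -221 (b = 17*(-12 - 1) = 17*(-13) = -221)
N = -5591 (N = -221 - 5370 = -5591)
(28634 + J) + N = (28634 - 37) - 5591 = 28597 - 5591 = 23006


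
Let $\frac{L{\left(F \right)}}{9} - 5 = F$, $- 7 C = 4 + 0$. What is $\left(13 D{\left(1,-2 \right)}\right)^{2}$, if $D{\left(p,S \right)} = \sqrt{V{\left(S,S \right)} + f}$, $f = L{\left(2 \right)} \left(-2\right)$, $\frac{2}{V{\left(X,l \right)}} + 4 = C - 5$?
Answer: $- \frac{1429064}{67} \approx -21329.0$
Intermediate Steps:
$C = - \frac{4}{7}$ ($C = - \frac{4 + 0}{7} = \left(- \frac{1}{7}\right) 4 = - \frac{4}{7} \approx -0.57143$)
$L{\left(F \right)} = 45 + 9 F$
$V{\left(X,l \right)} = - \frac{14}{67}$ ($V{\left(X,l \right)} = \frac{2}{-4 - \frac{39}{7}} = \frac{2}{- \frac{67}{7}} = 2 \left(- \frac{7}{67}\right) = - \frac{14}{67}$)
$f = -126$ ($f = \left(45 + 9 \cdot 2\right) \left(-2\right) = \left(45 + 18\right) \left(-2\right) = 63 \left(-2\right) = -126$)
$D{\left(p,S \right)} = \frac{2 i \sqrt{141638}}{67}$ ($D{\left(p,S \right)} = \sqrt{- \frac{14}{67} - 126} = \sqrt{- \frac{8456}{67}} = \frac{2 i \sqrt{141638}}{67}$)
$\left(13 D{\left(1,-2 \right)}\right)^{2} = \left(13 \frac{2 i \sqrt{141638}}{67}\right)^{2} = \left(\frac{26 i \sqrt{141638}}{67}\right)^{2} = - \frac{1429064}{67}$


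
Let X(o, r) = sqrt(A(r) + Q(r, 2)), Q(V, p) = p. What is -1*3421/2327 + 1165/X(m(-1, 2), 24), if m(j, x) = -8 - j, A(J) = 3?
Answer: -3421/2327 + 233*sqrt(5) ≈ 519.53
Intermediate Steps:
X(o, r) = sqrt(5) (X(o, r) = sqrt(3 + 2) = sqrt(5))
-1*3421/2327 + 1165/X(m(-1, 2), 24) = -1*3421/2327 + 1165/(sqrt(5)) = -3421*1/2327 + 1165*(sqrt(5)/5) = -3421/2327 + 233*sqrt(5)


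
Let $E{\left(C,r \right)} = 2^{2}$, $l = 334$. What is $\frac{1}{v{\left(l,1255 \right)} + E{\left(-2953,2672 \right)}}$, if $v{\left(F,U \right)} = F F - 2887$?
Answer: $\frac{1}{108673} \approx 9.2019 \cdot 10^{-6}$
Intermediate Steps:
$v{\left(F,U \right)} = -2887 + F^{2}$ ($v{\left(F,U \right)} = F^{2} - 2887 = -2887 + F^{2}$)
$E{\left(C,r \right)} = 4$
$\frac{1}{v{\left(l,1255 \right)} + E{\left(-2953,2672 \right)}} = \frac{1}{\left(-2887 + 334^{2}\right) + 4} = \frac{1}{\left(-2887 + 111556\right) + 4} = \frac{1}{108669 + 4} = \frac{1}{108673}$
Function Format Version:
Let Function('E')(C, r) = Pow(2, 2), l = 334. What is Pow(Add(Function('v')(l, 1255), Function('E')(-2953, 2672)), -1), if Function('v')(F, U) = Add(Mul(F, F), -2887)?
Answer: Rational(1, 108673) ≈ 9.2019e-6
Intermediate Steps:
Function('v')(F, U) = Add(-2887, Pow(F, 2)) (Function('v')(F, U) = Add(Pow(F, 2), -2887) = Add(-2887, Pow(F, 2)))
Function('E')(C, r) = 4
Pow(Add(Function('v')(l, 1255), Function('E')(-2953, 2672)), -1) = Pow(Add(Add(-2887, Pow(334, 2)), 4), -1) = Pow(Add(Add(-2887, 111556), 4), -1) = Pow(Add(108669, 4), -1) = Pow(108673, -1) = Rational(1, 108673)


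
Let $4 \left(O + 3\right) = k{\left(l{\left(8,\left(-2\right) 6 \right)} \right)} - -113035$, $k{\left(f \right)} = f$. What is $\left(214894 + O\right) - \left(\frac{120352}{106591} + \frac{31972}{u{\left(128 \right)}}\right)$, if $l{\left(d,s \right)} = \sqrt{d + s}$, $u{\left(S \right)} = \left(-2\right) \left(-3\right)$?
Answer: $\frac{304193600899}{1279092} + \frac{i}{2} \approx 2.3782 \cdot 10^{5} + 0.5 i$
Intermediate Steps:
$u{\left(S \right)} = 6$
$O = \frac{113023}{4} + \frac{i}{2}$ ($O = -3 + \frac{\sqrt{8 - 12} - -113035}{4} = -3 + \frac{\sqrt{8 - 12} + 113035}{4} = -3 + \frac{\sqrt{-4} + 113035}{4} = -3 + \frac{2 i + 113035}{4} = -3 + \frac{113035 + 2 i}{4} = -3 + \left(\frac{113035}{4} + \frac{i}{2}\right) = \frac{113023}{4} + \frac{i}{2} \approx 28256.0 + 0.5 i$)
$\left(214894 + O\right) - \left(\frac{120352}{106591} + \frac{31972}{u{\left(128 \right)}}\right) = \left(214894 + \left(\frac{113023}{4} + \frac{i}{2}\right)\right) - \left(\frac{15986}{3} + \frac{120352}{106591}\right) = \left(\frac{972599}{4} + \frac{i}{2}\right) - \frac{1704324782}{319773} = \frac{304193600899}{1279092} + \frac{i}{2}$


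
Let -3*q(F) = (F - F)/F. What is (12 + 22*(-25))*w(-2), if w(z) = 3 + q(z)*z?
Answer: -1614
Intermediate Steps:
q(F) = 0 (q(F) = -(F - F)/(3*F) = -0/F = -⅓*0 = 0)
w(z) = 3 (w(z) = 3 + 0*z = 3 + 0 = 3)
(12 + 22*(-25))*w(-2) = (12 + 22*(-25))*3 = (12 - 550)*3 = -538*3 = -1614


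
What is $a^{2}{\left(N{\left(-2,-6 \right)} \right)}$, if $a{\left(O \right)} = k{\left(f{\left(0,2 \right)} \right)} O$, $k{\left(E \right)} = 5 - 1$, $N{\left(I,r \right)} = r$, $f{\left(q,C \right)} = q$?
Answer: $576$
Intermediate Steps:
$k{\left(E \right)} = 4$ ($k{\left(E \right)} = 5 - 1 = 4$)
$a{\left(O \right)} = 4 O$
$a^{2}{\left(N{\left(-2,-6 \right)} \right)} = \left(4 \left(-6\right)\right)^{2} = \left(-24\right)^{2} = 576$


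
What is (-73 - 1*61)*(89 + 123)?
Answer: -28408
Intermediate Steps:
(-73 - 1*61)*(89 + 123) = (-73 - 61)*212 = -134*212 = -28408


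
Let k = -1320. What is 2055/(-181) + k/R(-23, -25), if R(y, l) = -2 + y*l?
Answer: -472145/34571 ≈ -13.657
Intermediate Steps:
R(y, l) = -2 + l*y
2055/(-181) + k/R(-23, -25) = 2055/(-181) - 1320/(-2 - 25*(-23)) = 2055*(-1/181) - 1320/(-2 + 575) = -2055/181 - 1320/573 = -2055/181 - 1320*1/573 = -2055/181 - 440/191 = -472145/34571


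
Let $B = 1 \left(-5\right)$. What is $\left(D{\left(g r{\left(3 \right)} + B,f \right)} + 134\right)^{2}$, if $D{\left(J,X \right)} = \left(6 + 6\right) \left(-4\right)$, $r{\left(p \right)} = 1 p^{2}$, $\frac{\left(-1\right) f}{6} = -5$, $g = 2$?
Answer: $7396$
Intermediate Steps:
$f = 30$ ($f = \left(-6\right) \left(-5\right) = 30$)
$r{\left(p \right)} = p^{2}$
$B = -5$
$D{\left(J,X \right)} = -48$ ($D{\left(J,X \right)} = 12 \left(-4\right) = -48$)
$\left(D{\left(g r{\left(3 \right)} + B,f \right)} + 134\right)^{2} = \left(-48 + 134\right)^{2} = 86^{2} = 7396$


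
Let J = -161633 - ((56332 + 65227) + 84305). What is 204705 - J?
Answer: 572202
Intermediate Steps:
J = -367497 (J = -161633 - (121559 + 84305) = -161633 - 1*205864 = -161633 - 205864 = -367497)
204705 - J = 204705 - 1*(-367497) = 204705 + 367497 = 572202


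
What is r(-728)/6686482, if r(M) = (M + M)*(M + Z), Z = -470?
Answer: 872144/3343241 ≈ 0.26087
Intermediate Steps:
r(M) = 2*M*(-470 + M) (r(M) = (M + M)*(M - 470) = (2*M)*(-470 + M) = 2*M*(-470 + M))
r(-728)/6686482 = (2*(-728)*(-470 - 728))/6686482 = (2*(-728)*(-1198))*(1/6686482) = 1744288*(1/6686482) = 872144/3343241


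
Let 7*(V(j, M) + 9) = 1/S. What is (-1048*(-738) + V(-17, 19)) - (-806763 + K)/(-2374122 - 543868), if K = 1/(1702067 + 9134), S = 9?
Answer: 121648798200141962867/157287923288685 ≈ 7.7342e+5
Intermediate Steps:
V(j, M) = -566/63 (V(j, M) = -9 + (⅐)/9 = -9 + (⅐)*(⅑) = -9 + 1/63 = -566/63)
K = 1/1711201 ≈ 5.8438e-7
(-1048*(-738) + V(-17, 19)) - (-806763 + K)/(-2374122 - 543868) = (-1048*(-738) - 566/63) - (-806763 + 1/1711201)/(-2374122 - 543868) = (773424 - 566/63) - (-1380533652362)/(1711201*(-2917990)) = 48725146/63 - (-1380533652362)*(-1)/(1711201*2917990) = 48725146/63 - 1*690266826181/2496633702995 = 48725146/63 - 690266826181/2496633702995 = 121648798200141962867/157287923288685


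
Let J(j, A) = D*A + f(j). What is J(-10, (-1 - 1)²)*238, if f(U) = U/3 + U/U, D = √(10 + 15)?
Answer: 12614/3 ≈ 4204.7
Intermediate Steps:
D = 5 (D = √25 = 5)
f(U) = 1 + U/3 (f(U) = U*(⅓) + 1 = U/3 + 1 = 1 + U/3)
J(j, A) = 1 + 5*A + j/3 (J(j, A) = 5*A + (1 + j/3) = 1 + 5*A + j/3)
J(-10, (-1 - 1)²)*238 = (1 + 5*(-1 - 1)² + (⅓)*(-10))*238 = (1 + 5*(-2)² - 10/3)*238 = (1 + 5*4 - 10/3)*238 = (1 + 20 - 10/3)*238 = (53/3)*238 = 12614/3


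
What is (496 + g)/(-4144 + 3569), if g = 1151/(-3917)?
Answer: -1941681/2252275 ≈ -0.86210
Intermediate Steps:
g = -1151/3917 (g = 1151*(-1/3917) = -1151/3917 ≈ -0.29385)
(496 + g)/(-4144 + 3569) = (496 - 1151/3917)/(-4144 + 3569) = (1941681/3917)/(-575) = (1941681/3917)*(-1/575) = -1941681/2252275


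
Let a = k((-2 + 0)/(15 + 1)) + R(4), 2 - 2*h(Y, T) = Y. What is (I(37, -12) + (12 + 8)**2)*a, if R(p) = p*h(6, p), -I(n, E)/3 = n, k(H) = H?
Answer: -18785/8 ≈ -2348.1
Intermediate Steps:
h(Y, T) = 1 - Y/2
I(n, E) = -3*n
R(p) = -2*p (R(p) = p*(1 - 1/2*6) = p*(1 - 3) = p*(-2) = -2*p)
a = -65/8 (a = (-2 + 0)/(15 + 1) - 2*4 = -2/16 - 8 = -2*1/16 - 8 = -1/8 - 8 = -65/8 ≈ -8.1250)
(I(37, -12) + (12 + 8)**2)*a = (-3*37 + (12 + 8)**2)*(-65/8) = (-111 + 20**2)*(-65/8) = (-111 + 400)*(-65/8) = 289*(-65/8) = -18785/8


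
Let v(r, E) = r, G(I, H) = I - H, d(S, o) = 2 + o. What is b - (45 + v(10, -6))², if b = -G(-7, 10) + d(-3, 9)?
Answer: -2997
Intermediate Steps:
b = 28 (b = -(-7 - 1*10) + (2 + 9) = -(-7 - 10) + 11 = -1*(-17) + 11 = 17 + 11 = 28)
b - (45 + v(10, -6))² = 28 - (45 + 10)² = 28 - 1*55² = 28 - 1*3025 = 28 - 3025 = -2997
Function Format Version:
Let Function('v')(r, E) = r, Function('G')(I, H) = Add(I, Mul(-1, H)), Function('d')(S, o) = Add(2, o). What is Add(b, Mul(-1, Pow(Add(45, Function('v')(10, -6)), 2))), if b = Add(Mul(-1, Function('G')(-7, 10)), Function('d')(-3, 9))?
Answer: -2997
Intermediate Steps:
b = 28 (b = Add(Mul(-1, Add(-7, Mul(-1, 10))), Add(2, 9)) = Add(Mul(-1, Add(-7, -10)), 11) = Add(Mul(-1, -17), 11) = Add(17, 11) = 28)
Add(b, Mul(-1, Pow(Add(45, Function('v')(10, -6)), 2))) = Add(28, Mul(-1, Pow(Add(45, 10), 2))) = Add(28, Mul(-1, Pow(55, 2))) = Add(28, Mul(-1, 3025)) = Add(28, -3025) = -2997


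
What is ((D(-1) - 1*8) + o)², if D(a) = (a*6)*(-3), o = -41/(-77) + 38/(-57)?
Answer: 5193841/53361 ≈ 97.334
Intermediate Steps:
o = -31/231 (o = -41*(-1/77) + 38*(-1/57) = 41/77 - ⅔ = -31/231 ≈ -0.13420)
D(a) = -18*a (D(a) = (6*a)*(-3) = -18*a)
((D(-1) - 1*8) + o)² = ((-18*(-1) - 1*8) - 31/231)² = ((18 - 8) - 31/231)² = (10 - 31/231)² = (2279/231)² = 5193841/53361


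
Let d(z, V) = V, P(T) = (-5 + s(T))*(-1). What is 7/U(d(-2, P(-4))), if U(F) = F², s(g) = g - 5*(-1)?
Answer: 7/16 ≈ 0.43750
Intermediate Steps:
s(g) = 5 + g (s(g) = g + 5 = 5 + g)
P(T) = -T (P(T) = (-5 + (5 + T))*(-1) = T*(-1) = -T)
7/U(d(-2, P(-4))) = 7/((-1*(-4))²) = 7/(4²) = 7/16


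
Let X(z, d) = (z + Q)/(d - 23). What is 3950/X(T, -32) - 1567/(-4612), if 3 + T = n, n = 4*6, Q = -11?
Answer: -100194133/4612 ≈ -21725.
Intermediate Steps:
n = 24
T = 21 (T = -3 + 24 = 21)
X(z, d) = (-11 + z)/(-23 + d) (X(z, d) = (z - 11)/(d - 23) = (-11 + z)/(-23 + d))
3950/X(T, -32) - 1567/(-4612) = 3950/(((-11 + 21)/(-23 - 32))) - 1567/(-4612) = 3950/((10/(-55))) - 1567*(-1/4612) = 3950/((-1/55*10)) + 1567/4612 = 3950/(-2/11) + 1567/4612 = 3950*(-11/2) + 1567/4612 = -21725 + 1567/4612 = -100194133/4612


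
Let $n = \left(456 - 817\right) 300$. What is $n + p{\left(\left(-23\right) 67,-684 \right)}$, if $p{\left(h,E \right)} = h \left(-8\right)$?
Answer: $-95972$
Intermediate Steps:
$p{\left(h,E \right)} = - 8 h$
$n = -108300$ ($n = \left(-361\right) 300 = -108300$)
$n + p{\left(\left(-23\right) 67,-684 \right)} = -108300 - 8 \left(\left(-23\right) 67\right) = -108300 - -12328 = -108300 + 12328 = -95972$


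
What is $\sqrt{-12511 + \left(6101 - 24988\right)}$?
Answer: $i \sqrt{31398} \approx 177.19 i$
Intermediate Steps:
$\sqrt{-12511 + \left(6101 - 24988\right)} = \sqrt{-12511 - 18887} = \sqrt{-31398} = i \sqrt{31398}$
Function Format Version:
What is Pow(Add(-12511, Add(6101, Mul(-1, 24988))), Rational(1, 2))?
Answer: Mul(I, Pow(31398, Rational(1, 2))) ≈ Mul(177.19, I)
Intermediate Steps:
Pow(Add(-12511, Add(6101, Mul(-1, 24988))), Rational(1, 2)) = Pow(Add(-12511, Add(6101, -24988)), Rational(1, 2)) = Pow(Add(-12511, -18887), Rational(1, 2)) = Pow(-31398, Rational(1, 2)) = Mul(I, Pow(31398, Rational(1, 2)))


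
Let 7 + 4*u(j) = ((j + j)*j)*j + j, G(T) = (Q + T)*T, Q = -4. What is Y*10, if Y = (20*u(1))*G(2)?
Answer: 800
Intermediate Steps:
G(T) = T*(-4 + T) (G(T) = (-4 + T)*T = T*(-4 + T))
u(j) = -7/4 + j³/2 + j/4 (u(j) = -7/4 + (((j + j)*j)*j + j)/4 = -7/4 + (((2*j)*j)*j + j)/4 = -7/4 + ((2*j²)*j + j)/4 = -7/4 + (2*j³ + j)/4 = -7/4 + (j + 2*j³)/4 = -7/4 + (j³/2 + j/4) = -7/4 + j³/2 + j/4)
Y = 80 (Y = (20*(-7/4 + (½)*1³ + (¼)*1))*(2*(-4 + 2)) = (20*(-7/4 + (½)*1 + ¼))*(2*(-2)) = (20*(-7/4 + ½ + ¼))*(-4) = (20*(-1))*(-4) = -20*(-4) = 80)
Y*10 = 80*10 = 800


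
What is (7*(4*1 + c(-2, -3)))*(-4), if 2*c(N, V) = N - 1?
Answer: -70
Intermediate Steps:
c(N, V) = -1/2 + N/2 (c(N, V) = (N - 1)/2 = (-1 + N)/2 = -1/2 + N/2)
(7*(4*1 + c(-2, -3)))*(-4) = (7*(4*1 + (-1/2 + (1/2)*(-2))))*(-4) = (7*(4 + (-1/2 - 1)))*(-4) = (7*(4 - 3/2))*(-4) = (7*(5/2))*(-4) = (35/2)*(-4) = -70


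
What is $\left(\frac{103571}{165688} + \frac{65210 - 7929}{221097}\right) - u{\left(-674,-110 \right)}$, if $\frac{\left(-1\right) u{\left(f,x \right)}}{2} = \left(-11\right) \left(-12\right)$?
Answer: $\frac{9703533622019}{36633119736} \approx 264.88$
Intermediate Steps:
$u{\left(f,x \right)} = -264$ ($u{\left(f,x \right)} = - 2 \left(\left(-11\right) \left(-12\right)\right) = \left(-2\right) 132 = -264$)
$\left(\frac{103571}{165688} + \frac{65210 - 7929}{221097}\right) - u{\left(-674,-110 \right)} = \left(\frac{103571}{165688} + \frac{65210 - 7929}{221097}\right) - -264 = \left(103571 \cdot \frac{1}{165688} + \left(65210 - 7929\right) \frac{1}{221097}\right) + 264 = \left(\frac{103571}{165688} + 57281 \cdot \frac{1}{221097}\right) + 264 = \left(\frac{103571}{165688} + \frac{57281}{221097}\right) + 264 = \frac{32390011715}{36633119736} + 264 = \frac{9703533622019}{36633119736}$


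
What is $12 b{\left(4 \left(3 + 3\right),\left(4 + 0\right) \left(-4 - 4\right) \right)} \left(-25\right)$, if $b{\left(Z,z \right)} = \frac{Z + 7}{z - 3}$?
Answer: $\frac{1860}{7} \approx 265.71$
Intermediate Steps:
$b{\left(Z,z \right)} = \frac{7 + Z}{-3 + z}$
$12 b{\left(4 \left(3 + 3\right),\left(4 + 0\right) \left(-4 - 4\right) \right)} \left(-25\right) = 12 \frac{7 + 4 \left(3 + 3\right)}{-3 + \left(4 + 0\right) \left(-4 - 4\right)} \left(-25\right) = 12 \frac{7 + 4 \cdot 6}{-3 + 4 \left(-8\right)} \left(-25\right) = 12 \frac{7 + 24}{-3 - 32} \left(-25\right) = 12 \frac{1}{-35} \cdot 31 \left(-25\right) = 12 \left(\left(- \frac{1}{35}\right) 31\right) \left(-25\right) = 12 \left(- \frac{31}{35}\right) \left(-25\right) = \left(- \frac{372}{35}\right) \left(-25\right) = \frac{1860}{7}$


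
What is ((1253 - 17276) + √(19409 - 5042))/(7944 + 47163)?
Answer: -5341/18369 + √14367/55107 ≈ -0.28859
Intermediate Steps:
((1253 - 17276) + √(19409 - 5042))/(7944 + 47163) = (-16023 + √14367)/55107 = (-16023 + √14367)*(1/55107) = -5341/18369 + √14367/55107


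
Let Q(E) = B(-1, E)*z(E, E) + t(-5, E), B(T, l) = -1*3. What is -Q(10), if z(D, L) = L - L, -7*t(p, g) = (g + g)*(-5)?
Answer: -100/7 ≈ -14.286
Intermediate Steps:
B(T, l) = -3
t(p, g) = 10*g/7 (t(p, g) = -(g + g)*(-5)/7 = -2*g*(-5)/7 = -(-10)*g/7 = 10*g/7)
z(D, L) = 0
Q(E) = 10*E/7 (Q(E) = -3*0 + 10*E/7 = 0 + 10*E/7 = 10*E/7)
-Q(10) = -10*10/7 = -1*100/7 = -100/7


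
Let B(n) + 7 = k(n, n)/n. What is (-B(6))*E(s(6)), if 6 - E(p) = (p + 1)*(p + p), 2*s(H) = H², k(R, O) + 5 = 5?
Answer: -4746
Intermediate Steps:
k(R, O) = 0 (k(R, O) = -5 + 5 = 0)
s(H) = H²/2
B(n) = -7 (B(n) = -7 + 0/n = -7 + 0 = -7)
E(p) = 6 - 2*p*(1 + p) (E(p) = 6 - (p + 1)*(p + p) = 6 - (1 + p)*2*p = 6 - 2*p*(1 + p))
(-B(6))*E(s(6)) = (-1*(-7))*(6 - 6² - 2*((½)*6²)²) = 7*(6 - 36 - 2*((½)*36)²) = 7*(6 - 2*18 - 2*18²) = 7*(6 - 36 - 2*324) = 7*(6 - 36 - 648) = 7*(-678) = -4746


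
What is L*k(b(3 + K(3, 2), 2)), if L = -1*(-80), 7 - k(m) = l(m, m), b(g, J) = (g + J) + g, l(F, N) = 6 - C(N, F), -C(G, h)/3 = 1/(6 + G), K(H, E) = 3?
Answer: 68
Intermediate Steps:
C(G, h) = -3/(6 + G)
l(F, N) = 6 + 3/(6 + N) (l(F, N) = 6 - (-3)/(6 + N) = 6 + 3/(6 + N))
b(g, J) = J + 2*g (b(g, J) = (J + g) + g = J + 2*g)
k(m) = 7 - 3*(13 + 2*m)/(6 + m)
L = 80
L*k(b(3 + K(3, 2), 2)) = 80*((3 + (2 + 2*(3 + 3)))/(6 + (2 + 2*(3 + 3)))) = 80*((3 + (2 + 2*6))/(6 + (2 + 2*6))) = 80*((3 + (2 + 12))/(6 + (2 + 12))) = 80*((3 + 14)/(6 + 14)) = 80*(17/20) = 68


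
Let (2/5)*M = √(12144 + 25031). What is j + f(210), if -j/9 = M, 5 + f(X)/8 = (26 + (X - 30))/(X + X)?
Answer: -3788/105 - 225*√1487/2 ≈ -4374.3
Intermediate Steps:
f(X) = -40 + 4*(-4 + X)/X (f(X) = -40 + 8*((26 + (X - 30))/(X + X)) = -40 + 8*((26 + (-30 + X))/((2*X))) = -40 + 8*((-4 + X)*(1/(2*X))) = -40 + 8*((-4 + X)/(2*X)) = -40 + 4*(-4 + X)/X)
M = 25*√1487/2 (M = 5*√(12144 + 25031)/2 = 5*√37175/2 = 5*(5*√1487)/2 = 25*√1487/2 ≈ 482.02)
j = -225*√1487/2 ≈ -4338.2
j + f(210) = -225*√1487/2 + (-36 - 16/210) = -225*√1487/2 + (-36 - 16*1/210) = -225*√1487/2 + (-36 - 8/105) = -225*√1487/2 - 3788/105 = -3788/105 - 225*√1487/2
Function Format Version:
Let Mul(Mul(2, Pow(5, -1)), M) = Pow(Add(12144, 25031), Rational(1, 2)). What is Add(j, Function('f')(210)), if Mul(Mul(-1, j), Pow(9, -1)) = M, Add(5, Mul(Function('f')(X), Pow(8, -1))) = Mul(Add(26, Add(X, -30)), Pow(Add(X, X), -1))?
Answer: Add(Rational(-3788, 105), Mul(Rational(-225, 2), Pow(1487, Rational(1, 2)))) ≈ -4374.3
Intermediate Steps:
Function('f')(X) = Add(-40, Mul(4, Pow(X, -1), Add(-4, X))) (Function('f')(X) = Add(-40, Mul(8, Mul(Add(26, Add(X, -30)), Pow(Add(X, X), -1)))) = Add(-40, Mul(8, Mul(Add(26, Add(-30, X)), Pow(Mul(2, X), -1)))) = Add(-40, Mul(8, Mul(Add(-4, X), Mul(Rational(1, 2), Pow(X, -1))))) = Add(-40, Mul(8, Mul(Rational(1, 2), Pow(X, -1), Add(-4, X)))) = Add(-40, Mul(4, Pow(X, -1), Add(-4, X))))
M = Mul(Rational(25, 2), Pow(1487, Rational(1, 2))) (M = Mul(Rational(5, 2), Pow(Add(12144, 25031), Rational(1, 2))) = Mul(Rational(5, 2), Pow(37175, Rational(1, 2))) = Mul(Rational(5, 2), Mul(5, Pow(1487, Rational(1, 2)))) = Mul(Rational(25, 2), Pow(1487, Rational(1, 2))) ≈ 482.02)
j = Mul(Rational(-225, 2), Pow(1487, Rational(1, 2))) (j = Mul(-9, Mul(Rational(25, 2), Pow(1487, Rational(1, 2)))) = Mul(Rational(-225, 2), Pow(1487, Rational(1, 2))) ≈ -4338.2)
Add(j, Function('f')(210)) = Add(Mul(Rational(-225, 2), Pow(1487, Rational(1, 2))), Add(-36, Mul(-16, Pow(210, -1)))) = Add(Mul(Rational(-225, 2), Pow(1487, Rational(1, 2))), Add(-36, Mul(-16, Rational(1, 210)))) = Add(Mul(Rational(-225, 2), Pow(1487, Rational(1, 2))), Add(-36, Rational(-8, 105))) = Add(Mul(Rational(-225, 2), Pow(1487, Rational(1, 2))), Rational(-3788, 105)) = Add(Rational(-3788, 105), Mul(Rational(-225, 2), Pow(1487, Rational(1, 2))))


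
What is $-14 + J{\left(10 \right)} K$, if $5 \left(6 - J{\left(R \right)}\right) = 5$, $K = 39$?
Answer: $181$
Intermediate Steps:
$J{\left(R \right)} = 5$ ($J{\left(R \right)} = 6 - 1 = 5$)
$-14 + J{\left(10 \right)} K = -14 + 5 \cdot 39 = -14 + 195 = 181$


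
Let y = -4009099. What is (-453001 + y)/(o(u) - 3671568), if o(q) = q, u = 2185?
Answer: 4462100/3669383 ≈ 1.2160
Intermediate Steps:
(-453001 + y)/(o(u) - 3671568) = (-453001 - 4009099)/(2185 - 3671568) = -4462100/(-3669383) = -4462100*(-1/3669383) = 4462100/3669383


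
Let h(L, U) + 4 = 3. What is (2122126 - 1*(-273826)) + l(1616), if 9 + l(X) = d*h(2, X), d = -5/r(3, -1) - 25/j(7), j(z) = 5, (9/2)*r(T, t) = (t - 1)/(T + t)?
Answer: 4791851/2 ≈ 2.3959e+6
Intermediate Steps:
r(T, t) = 2*(-1 + t)/(9*(T + t)) (r(T, t) = 2*((t - 1)/(T + t))/9 = 2*((-1 + t)/(T + t))/9 = 2*(-1 + t)/(9*(T + t)))
h(L, U) = -1 (h(L, U) = -4 + 3 = -1)
d = 35/2 (d = -5*9*(3 - 1)/(2*(-1 - 1)) - 25/5 = -5/((2/9)*(-2)/2) - 25*⅕ = -5/((2/9)*(½)*(-2)) - 5 = -5/(-2/9) - 5 = -5*(-9/2) - 5 = 45/2 - 5 = 35/2 ≈ 17.500)
l(X) = -53/2 (l(X) = -9 + (35/2)*(-1) = -9 - 35/2 = -53/2)
(2122126 - 1*(-273826)) + l(1616) = (2122126 - 1*(-273826)) - 53/2 = (2122126 + 273826) - 53/2 = 2395952 - 53/2 = 4791851/2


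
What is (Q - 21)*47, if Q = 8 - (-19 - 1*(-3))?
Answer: 141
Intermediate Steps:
Q = 24 (Q = 8 - (-19 + 3) = 8 - 1*(-16) = 8 + 16 = 24)
(Q - 21)*47 = (24 - 21)*47 = 3*47 = 141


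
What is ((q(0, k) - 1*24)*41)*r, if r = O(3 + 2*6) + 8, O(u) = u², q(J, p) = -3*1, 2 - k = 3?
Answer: -257931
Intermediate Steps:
k = -1 (k = 2 - 1*3 = 2 - 3 = -1)
q(J, p) = -3
r = 233 (r = (3 + 2*6)² + 8 = (3 + 12)² + 8 = 15² + 8 = 225 + 8 = 233)
((q(0, k) - 1*24)*41)*r = ((-3 - 1*24)*41)*233 = ((-3 - 24)*41)*233 = -27*41*233 = -1107*233 = -257931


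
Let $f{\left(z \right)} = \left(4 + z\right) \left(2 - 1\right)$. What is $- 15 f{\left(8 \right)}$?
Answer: $-180$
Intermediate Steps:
$f{\left(z \right)} = 4 + z$ ($f{\left(z \right)} = \left(4 + z\right) 1 = 4 + z$)
$- 15 f{\left(8 \right)} = - 15 \left(4 + 8\right) = \left(-15\right) 12 = -180$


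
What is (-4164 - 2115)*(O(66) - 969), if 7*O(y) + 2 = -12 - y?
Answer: 6156111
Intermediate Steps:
O(y) = -2 - y/7 (O(y) = -2/7 + (-12 - y)/7 = -2/7 + (-12/7 - y/7) = -2 - y/7)
(-4164 - 2115)*(O(66) - 969) = (-4164 - 2115)*((-2 - ⅐*66) - 969) = -6279*((-2 - 66/7) - 969) = -6279*(-80/7 - 969) = -6279*(-6863/7) = 6156111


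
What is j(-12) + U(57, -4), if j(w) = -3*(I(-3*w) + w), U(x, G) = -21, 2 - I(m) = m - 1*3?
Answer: 108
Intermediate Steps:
I(m) = 5 - m (I(m) = 2 - (m - 1*3) = 2 - (m - 3) = 2 - (-3 + m) = 2 + (3 - m) = 5 - m)
j(w) = -15 - 12*w (j(w) = -3*((5 - (-3)*w) + w) = -3*((5 + 3*w) + w) = -3*(5 + 4*w) = -15 - 12*w)
j(-12) + U(57, -4) = (-15 - 12*(-12)) - 21 = (-15 + 144) - 21 = 129 - 21 = 108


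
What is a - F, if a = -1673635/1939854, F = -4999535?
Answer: 9698366294255/1939854 ≈ 4.9995e+6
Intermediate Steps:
a = -1673635/1939854 (a = -1673635*1/1939854 = -1673635/1939854 ≈ -0.86276)
a - F = -1673635/1939854 - 1*(-4999535) = -1673635/1939854 + 4999535 = 9698366294255/1939854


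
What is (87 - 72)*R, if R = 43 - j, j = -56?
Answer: 1485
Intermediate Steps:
R = 99 (R = 43 - 1*(-56) = 43 + 56 = 99)
(87 - 72)*R = (87 - 72)*99 = 15*99 = 1485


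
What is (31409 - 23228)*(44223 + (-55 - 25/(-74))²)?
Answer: 2115010802313/5476 ≈ 3.8623e+8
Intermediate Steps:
(31409 - 23228)*(44223 + (-55 - 25/(-74))²) = 8181*(44223 + (-55 - 25*(-1/74))²) = 8181*(44223 + (-55 + 25/74)²) = 8181*(44223 + (-4045/74)²) = 8181*(44223 + 16362025/5476) = 8181*(258527173/5476) = 2115010802313/5476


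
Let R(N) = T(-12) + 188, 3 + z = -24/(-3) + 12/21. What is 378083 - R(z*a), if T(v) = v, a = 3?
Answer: 377907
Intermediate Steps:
z = 39/7 (z = -3 + (-24/(-3) + 12/21) = -3 + (-24*(-⅓) + 12*(1/21)) = -3 + (8 + 4/7) = -3 + 60/7 = 39/7 ≈ 5.5714)
R(N) = 176 (R(N) = -12 + 188 = 176)
378083 - R(z*a) = 378083 - 1*176 = 378083 - 176 = 377907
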